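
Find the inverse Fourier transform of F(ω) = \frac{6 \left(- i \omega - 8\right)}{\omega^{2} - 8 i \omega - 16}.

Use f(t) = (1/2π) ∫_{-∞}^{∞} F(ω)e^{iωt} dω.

f(t) = 6 \left(4 t + 1\right) e^{- 4 t} u\left(t\right)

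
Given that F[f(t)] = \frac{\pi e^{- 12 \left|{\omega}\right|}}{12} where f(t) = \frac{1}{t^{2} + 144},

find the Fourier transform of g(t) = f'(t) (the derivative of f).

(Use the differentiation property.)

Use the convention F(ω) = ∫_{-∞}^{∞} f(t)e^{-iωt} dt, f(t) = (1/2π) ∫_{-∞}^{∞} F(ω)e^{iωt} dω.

F[g](ω) = \frac{i \pi \omega e^{- 12 \left|{\omega}\right|}}{12}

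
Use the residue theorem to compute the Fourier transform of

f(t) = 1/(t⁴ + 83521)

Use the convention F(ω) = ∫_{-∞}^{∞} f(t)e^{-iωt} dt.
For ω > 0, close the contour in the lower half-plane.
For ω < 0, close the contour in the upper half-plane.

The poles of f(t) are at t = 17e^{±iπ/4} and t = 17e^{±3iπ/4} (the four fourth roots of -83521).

Let g(z) = f(z)e^{-iωz}; for large |z| the factor e^{-iωz} decays in the lower half-plane when ω > 0 and in the upper half-plane when ω < 0.

Case ω > 0 (lower half-plane, clockwise contour ⇒ F(ω) = -2πi·ΣRes):
  Res_{z = - \frac{17 \sqrt{2}}{2} - \frac{17 \sqrt{2} i}{2}} g(z) = \frac{\sqrt{2} i \left(1 - i\right) e^{\frac{17 \sqrt{2} \omega \left(-1 + i\right)}{2}}}{39304}
  Res_{z = \frac{17 \sqrt{2}}{2} - \frac{17 \sqrt{2} i}{2}} g(z) = \frac{\sqrt{2} i \left(1 + i\right) e^{- \frac{17 \sqrt{2} \omega \left(1 + i\right)}{2}}}{39304}
  F(ω) = -2πi·ΣRes = \frac{\sqrt{2} \pi \left(1 - i\right) \left(e^{17 \sqrt{2} i \omega} + i\right) e^{- \frac{17 \sqrt{2} \omega \left(1 + i\right)}{2}}}{19652} = \frac{\pi e^{- \frac{17 \sqrt{2} \omega}{2}} \sin{\left(\frac{17 \sqrt{2} \omega}{2} + \frac{\pi}{4} \right)}}{4913}

Case ω < 0 (upper half-plane, counterclockwise contour ⇒ F(ω) = +2πi·ΣRes):
  Res_{z = \frac{17 \sqrt{2}}{2} + \frac{17 \sqrt{2} i}{2}} g(z) = \frac{\sqrt{2} i \left(-1 + i\right) e^{\frac{17 \sqrt{2} \omega \left(1 - i\right)}{2}}}{39304}
  Res_{z = - \frac{17 \sqrt{2}}{2} + \frac{17 \sqrt{2} i}{2}} g(z) = \frac{\sqrt{2} \left(1 - i\right) e^{\frac{17 \sqrt{2} \omega \left(1 + i\right)}{2}}}{39304}
  F(ω) = 2πi·ΣRes = - \frac{\sqrt{2} i \pi \left(i \left(1 - i\right) e^{\frac{17 \sqrt{2} \omega \left(1 - i\right)}{2}} - \left(1 - i\right) e^{\frac{17 \sqrt{2} \omega \left(1 + i\right)}{2}}\right)}{19652} = \frac{\pi e^{\frac{17 \sqrt{2} \omega}{2}} \cos{\left(\frac{17 \sqrt{2} \omega}{2} + \frac{\pi}{4} \right)}}{4913}

Both cases combine into a single formula in |ω|:

F(ω) = \frac{\pi e^{- \frac{17 \sqrt{2} \left|{\omega}\right|}{2}} \sin{\left(\frac{17 \sqrt{2} \left|{\omega}\right|}{2} + \frac{\pi}{4} \right)}}{4913}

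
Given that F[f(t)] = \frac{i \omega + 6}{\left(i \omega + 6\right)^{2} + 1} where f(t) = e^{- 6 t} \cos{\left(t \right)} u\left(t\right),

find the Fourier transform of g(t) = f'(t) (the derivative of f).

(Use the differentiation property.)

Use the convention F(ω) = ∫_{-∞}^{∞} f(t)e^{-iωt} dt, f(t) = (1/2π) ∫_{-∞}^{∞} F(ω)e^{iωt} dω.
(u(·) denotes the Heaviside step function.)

F[g](ω) = \frac{i \omega \left(i \omega + 6\right)}{\left(i \omega + 6\right)^{2} + 1}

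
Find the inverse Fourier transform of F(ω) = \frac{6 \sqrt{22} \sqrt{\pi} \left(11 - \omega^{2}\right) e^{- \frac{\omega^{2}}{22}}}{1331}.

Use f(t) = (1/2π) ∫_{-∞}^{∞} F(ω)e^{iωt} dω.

f(t) = 6 t^{2} e^{- \frac{11 t^{2}}{2}}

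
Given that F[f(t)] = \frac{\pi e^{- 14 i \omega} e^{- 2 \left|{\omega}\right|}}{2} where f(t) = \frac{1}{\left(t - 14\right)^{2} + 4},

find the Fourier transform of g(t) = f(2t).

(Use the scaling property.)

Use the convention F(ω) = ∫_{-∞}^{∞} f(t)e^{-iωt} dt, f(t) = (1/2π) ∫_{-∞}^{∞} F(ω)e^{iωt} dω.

F[g](ω) = \frac{\pi e^{- 7 i \omega - \left|{\omega}\right|}}{4}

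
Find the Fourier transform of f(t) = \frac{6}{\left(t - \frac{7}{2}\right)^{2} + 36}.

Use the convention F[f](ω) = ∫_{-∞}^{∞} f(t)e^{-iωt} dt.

F(ω) = \pi e^{- \frac{7 i \omega}{2} - 6 \left|{\omega}\right|}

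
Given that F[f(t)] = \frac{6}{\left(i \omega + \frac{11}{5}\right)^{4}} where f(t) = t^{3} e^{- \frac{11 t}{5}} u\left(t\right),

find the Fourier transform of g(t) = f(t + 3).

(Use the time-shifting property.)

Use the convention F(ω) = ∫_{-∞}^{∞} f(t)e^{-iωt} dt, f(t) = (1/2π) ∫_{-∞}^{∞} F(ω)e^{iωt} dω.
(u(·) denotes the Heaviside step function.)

F[g](ω) = \frac{3750 e^{3 i \omega}}{\left(5 i \omega + 11\right)^{4}}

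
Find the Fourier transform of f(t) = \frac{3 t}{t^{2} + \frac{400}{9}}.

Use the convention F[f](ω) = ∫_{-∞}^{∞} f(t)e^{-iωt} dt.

F(ω) = - 3 i \pi e^{- \frac{20 \left|{\omega}\right|}{3}} \operatorname{sign}{\left(\omega \right)}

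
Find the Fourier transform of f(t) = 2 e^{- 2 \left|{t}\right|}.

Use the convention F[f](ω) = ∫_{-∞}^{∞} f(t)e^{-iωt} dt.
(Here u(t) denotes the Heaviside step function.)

F(ω) = \frac{8}{\omega^{2} + 4}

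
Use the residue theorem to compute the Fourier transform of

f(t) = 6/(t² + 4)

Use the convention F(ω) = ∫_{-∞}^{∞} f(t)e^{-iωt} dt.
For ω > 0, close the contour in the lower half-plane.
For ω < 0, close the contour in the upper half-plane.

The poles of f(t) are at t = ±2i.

Let g(z) = f(z)e^{-iωz}; for large |z| the factor e^{-iωz} decays in the lower half-plane when ω > 0 and in the upper half-plane when ω < 0.

Case ω > 0 (lower half-plane, clockwise contour ⇒ F(ω) = -2πi·ΣRes):
  Res_{z = - 2 i} g(z) = \frac{3 i e^{- 2 \omega}}{2}
  F(ω) = -2πi·ΣRes = 3 \pi e^{- 2 \omega}

Case ω < 0 (upper half-plane, counterclockwise contour ⇒ F(ω) = +2πi·ΣRes):
  Res_{z = 2 i} g(z) = - \frac{3 i e^{2 \omega}}{2}
  F(ω) = 2πi·ΣRes = 3 \pi e^{2 \omega}

Both cases combine into a single formula in |ω|:

F(ω) = 3 \pi e^{- 2 \left|{\omega}\right|}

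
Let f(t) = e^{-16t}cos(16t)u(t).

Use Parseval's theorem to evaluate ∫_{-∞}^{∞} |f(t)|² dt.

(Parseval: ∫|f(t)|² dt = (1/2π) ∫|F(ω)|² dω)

∫|f(t)|² dt = \frac{3}{128}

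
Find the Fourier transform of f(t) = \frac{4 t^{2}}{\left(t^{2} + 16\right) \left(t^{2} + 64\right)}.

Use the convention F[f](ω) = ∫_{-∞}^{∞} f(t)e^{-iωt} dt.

F(ω) = \frac{\pi \left(2 - e^{4 \left|{\omega}\right|}\right) e^{- 8 \left|{\omega}\right|}}{3}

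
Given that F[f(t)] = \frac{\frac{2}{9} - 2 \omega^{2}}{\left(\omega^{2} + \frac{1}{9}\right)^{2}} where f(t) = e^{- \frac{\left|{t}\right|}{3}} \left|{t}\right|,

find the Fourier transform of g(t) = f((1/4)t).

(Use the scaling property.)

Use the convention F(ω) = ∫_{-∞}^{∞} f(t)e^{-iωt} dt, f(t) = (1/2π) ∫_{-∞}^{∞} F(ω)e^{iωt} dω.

F[g](ω) = \frac{72 \left(1 - 144 \omega^{2}\right)}{\left(144 \omega^{2} + 1\right)^{2}}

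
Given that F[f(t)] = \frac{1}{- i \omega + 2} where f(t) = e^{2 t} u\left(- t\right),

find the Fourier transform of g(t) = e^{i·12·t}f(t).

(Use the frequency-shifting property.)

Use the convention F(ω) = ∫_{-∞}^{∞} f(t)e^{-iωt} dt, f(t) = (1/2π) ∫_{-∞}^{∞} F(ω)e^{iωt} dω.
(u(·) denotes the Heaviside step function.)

F[g](ω) = \frac{i}{\omega - 12 + 2 i}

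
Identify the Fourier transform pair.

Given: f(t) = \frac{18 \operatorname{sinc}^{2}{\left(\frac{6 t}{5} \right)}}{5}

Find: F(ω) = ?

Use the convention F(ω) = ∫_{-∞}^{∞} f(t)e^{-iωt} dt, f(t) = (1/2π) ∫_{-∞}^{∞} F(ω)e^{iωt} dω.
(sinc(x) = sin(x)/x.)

F(ω) = \begin{cases} \frac{\pi \left(12 - 5 \left|{\omega}\right|\right)}{4} & \text{for}\: \omega > - \frac{12}{5} \wedge \omega < \frac{12}{5} \\0 & \text{otherwise} \end{cases}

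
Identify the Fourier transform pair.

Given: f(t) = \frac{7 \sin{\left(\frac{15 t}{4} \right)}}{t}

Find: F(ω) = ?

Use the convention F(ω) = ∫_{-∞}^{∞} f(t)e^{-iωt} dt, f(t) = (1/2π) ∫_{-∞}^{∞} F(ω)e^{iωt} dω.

F(ω) = \begin{cases} 7 \pi & \text{for}\: \omega > - \frac{15}{4} \wedge \omega < \frac{15}{4} \\0 & \text{otherwise} \end{cases}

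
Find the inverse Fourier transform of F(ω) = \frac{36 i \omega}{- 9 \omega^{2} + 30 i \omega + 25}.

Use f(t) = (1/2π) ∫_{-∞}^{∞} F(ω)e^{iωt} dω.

f(t) = 4 \left(1 - \frac{5 t}{3}\right) e^{- \frac{5 t}{3}} u\left(t\right)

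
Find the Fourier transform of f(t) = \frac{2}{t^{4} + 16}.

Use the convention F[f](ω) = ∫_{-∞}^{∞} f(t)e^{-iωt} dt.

F(ω) = \frac{\pi e^{- \sqrt{2} \left|{\omega}\right|} \sin{\left(\sqrt{2} \left|{\omega}\right| + \frac{\pi}{4} \right)}}{4}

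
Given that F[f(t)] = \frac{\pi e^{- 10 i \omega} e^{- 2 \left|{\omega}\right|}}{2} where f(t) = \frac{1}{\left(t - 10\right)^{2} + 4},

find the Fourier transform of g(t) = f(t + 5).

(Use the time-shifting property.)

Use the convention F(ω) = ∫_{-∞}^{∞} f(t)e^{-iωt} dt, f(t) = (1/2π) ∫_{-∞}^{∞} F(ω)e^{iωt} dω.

F[g](ω) = \frac{\pi e^{- 5 i \omega - 2 \left|{\omega}\right|}}{2}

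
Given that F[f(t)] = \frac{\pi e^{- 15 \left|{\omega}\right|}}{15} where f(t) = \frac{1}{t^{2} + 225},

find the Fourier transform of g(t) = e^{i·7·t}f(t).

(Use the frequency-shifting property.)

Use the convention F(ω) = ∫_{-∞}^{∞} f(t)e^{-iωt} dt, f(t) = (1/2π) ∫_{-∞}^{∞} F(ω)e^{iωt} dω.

F[g](ω) = \frac{\pi e^{- 15 \left|{\omega - 7}\right|}}{15}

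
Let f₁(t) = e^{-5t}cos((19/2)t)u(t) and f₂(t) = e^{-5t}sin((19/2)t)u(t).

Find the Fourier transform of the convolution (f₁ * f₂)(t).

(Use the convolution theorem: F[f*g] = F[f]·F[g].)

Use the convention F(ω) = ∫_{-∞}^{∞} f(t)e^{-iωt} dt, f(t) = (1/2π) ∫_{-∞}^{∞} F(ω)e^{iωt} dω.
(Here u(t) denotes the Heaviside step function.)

F[f₁*f₂](ω) = \frac{152 \left(i \omega + 5\right)}{\left(4 \left(i \omega + 5\right)^{2} + 361\right)^{2}}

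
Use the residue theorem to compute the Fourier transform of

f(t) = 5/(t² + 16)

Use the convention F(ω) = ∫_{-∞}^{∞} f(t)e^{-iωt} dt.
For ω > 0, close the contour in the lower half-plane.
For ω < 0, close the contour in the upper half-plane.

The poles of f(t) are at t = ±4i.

Let g(z) = f(z)e^{-iωz}; for large |z| the factor e^{-iωz} decays in the lower half-plane when ω > 0 and in the upper half-plane when ω < 0.

Case ω > 0 (lower half-plane, clockwise contour ⇒ F(ω) = -2πi·ΣRes):
  Res_{z = - 4 i} g(z) = \frac{5 i e^{- 4 \omega}}{8}
  F(ω) = -2πi·ΣRes = \frac{5 \pi e^{- 4 \omega}}{4}

Case ω < 0 (upper half-plane, counterclockwise contour ⇒ F(ω) = +2πi·ΣRes):
  Res_{z = 4 i} g(z) = - \frac{5 i e^{4 \omega}}{8}
  F(ω) = 2πi·ΣRes = \frac{5 \pi e^{4 \omega}}{4}

Both cases combine into a single formula in |ω|:

F(ω) = \frac{5 \pi e^{- 4 \left|{\omega}\right|}}{4}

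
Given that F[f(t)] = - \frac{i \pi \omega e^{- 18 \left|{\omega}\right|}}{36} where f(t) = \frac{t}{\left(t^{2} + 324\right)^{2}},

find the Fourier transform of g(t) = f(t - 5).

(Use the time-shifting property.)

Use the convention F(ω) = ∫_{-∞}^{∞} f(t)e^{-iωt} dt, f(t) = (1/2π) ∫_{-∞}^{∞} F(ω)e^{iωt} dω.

F[g](ω) = - \frac{i \pi \omega e^{- 5 i \omega - 18 \left|{\omega}\right|}}{36}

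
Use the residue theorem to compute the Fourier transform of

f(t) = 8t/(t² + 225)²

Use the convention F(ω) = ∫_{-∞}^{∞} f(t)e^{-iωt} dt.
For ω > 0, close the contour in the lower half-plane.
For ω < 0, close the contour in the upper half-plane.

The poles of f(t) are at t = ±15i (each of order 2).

Let g(z) = f(z)e^{-iωz}; for large |z| the factor e^{-iωz} decays in the lower half-plane when ω > 0 and in the upper half-plane when ω < 0.

Case ω > 0 (lower half-plane, clockwise contour ⇒ F(ω) = -2πi·ΣRes):
  Res_{z = - 15 i} g(z) = \frac{2 \omega e^{- 15 \omega}}{15} (pole of order 2)
  F(ω) = -2πi·ΣRes = - \frac{4 i \pi \omega e^{- 15 \omega}}{15}

Case ω < 0 (upper half-plane, counterclockwise contour ⇒ F(ω) = +2πi·ΣRes):
  Res_{z = 15 i} g(z) = - \frac{2 \omega e^{15 \omega}}{15} (pole of order 2)
  F(ω) = 2πi·ΣRes = - \frac{4 i \pi \omega e^{15 \omega}}{15}

Both cases combine into a single formula in |ω|:

F(ω) = - \frac{4 i \pi \omega e^{- 15 \left|{\omega}\right|}}{15}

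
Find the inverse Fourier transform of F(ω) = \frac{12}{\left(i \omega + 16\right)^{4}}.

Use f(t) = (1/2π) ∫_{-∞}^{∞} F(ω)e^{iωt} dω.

f(t) = 2 t^{3} e^{- 16 t} u\left(t\right)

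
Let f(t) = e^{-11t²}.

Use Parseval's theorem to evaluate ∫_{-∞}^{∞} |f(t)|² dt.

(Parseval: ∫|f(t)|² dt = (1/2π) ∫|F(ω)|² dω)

∫|f(t)|² dt = \frac{\sqrt{22} \sqrt{\pi}}{22}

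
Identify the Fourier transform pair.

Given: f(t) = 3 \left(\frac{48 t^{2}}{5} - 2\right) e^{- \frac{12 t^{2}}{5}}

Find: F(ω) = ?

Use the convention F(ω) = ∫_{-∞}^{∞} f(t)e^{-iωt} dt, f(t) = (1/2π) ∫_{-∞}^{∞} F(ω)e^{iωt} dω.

F(ω) = - \frac{5 \sqrt{15} \sqrt{\pi} \omega^{2} e^{- \frac{5 \omega^{2}}{48}}}{24}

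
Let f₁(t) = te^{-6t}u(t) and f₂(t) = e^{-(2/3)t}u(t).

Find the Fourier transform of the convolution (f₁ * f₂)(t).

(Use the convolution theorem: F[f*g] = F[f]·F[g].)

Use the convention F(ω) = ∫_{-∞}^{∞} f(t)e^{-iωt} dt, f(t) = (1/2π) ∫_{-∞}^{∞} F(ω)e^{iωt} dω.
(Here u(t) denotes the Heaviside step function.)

F[f₁*f₂](ω) = \frac{3}{\left(i \omega + 6\right)^{2} \left(3 i \omega + 2\right)}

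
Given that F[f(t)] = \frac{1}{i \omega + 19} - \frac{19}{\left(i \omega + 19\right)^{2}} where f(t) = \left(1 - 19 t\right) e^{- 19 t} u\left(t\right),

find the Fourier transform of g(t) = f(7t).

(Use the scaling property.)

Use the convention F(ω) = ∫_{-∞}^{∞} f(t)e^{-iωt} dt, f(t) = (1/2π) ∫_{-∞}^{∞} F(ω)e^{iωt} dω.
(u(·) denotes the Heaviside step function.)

F[g](ω) = \frac{i \omega}{- \omega^{2} + 266 i \omega + 17689}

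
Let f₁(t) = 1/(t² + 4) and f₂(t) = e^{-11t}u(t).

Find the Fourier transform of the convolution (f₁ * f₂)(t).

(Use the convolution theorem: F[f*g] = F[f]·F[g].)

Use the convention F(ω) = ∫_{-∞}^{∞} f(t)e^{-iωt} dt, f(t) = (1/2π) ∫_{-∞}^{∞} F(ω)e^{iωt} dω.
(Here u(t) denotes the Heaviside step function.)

F[f₁*f₂](ω) = \frac{\pi e^{- 2 \left|{\omega}\right|}}{2 \left(i \omega + 11\right)}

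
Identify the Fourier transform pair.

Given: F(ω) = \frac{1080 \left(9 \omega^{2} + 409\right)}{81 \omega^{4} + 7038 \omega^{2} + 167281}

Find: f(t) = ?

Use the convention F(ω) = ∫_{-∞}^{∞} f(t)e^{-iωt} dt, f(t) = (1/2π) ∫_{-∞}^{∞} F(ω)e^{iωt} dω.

f(t) = 9 e^{- \frac{20 \left|{t}\right|}{3}} \cos{\left(\left|{t}\right| \right)}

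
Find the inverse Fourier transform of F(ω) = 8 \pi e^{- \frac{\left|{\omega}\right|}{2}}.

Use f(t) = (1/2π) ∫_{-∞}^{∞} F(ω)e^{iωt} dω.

f(t) = \frac{4}{t^{2} + \frac{1}{4}}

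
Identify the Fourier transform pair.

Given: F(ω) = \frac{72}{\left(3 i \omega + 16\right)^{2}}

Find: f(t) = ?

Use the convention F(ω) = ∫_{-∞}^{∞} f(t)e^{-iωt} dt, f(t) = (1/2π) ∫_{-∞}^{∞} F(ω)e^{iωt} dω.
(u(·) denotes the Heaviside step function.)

f(t) = 8 t e^{- \frac{16 t}{3}} u\left(t\right)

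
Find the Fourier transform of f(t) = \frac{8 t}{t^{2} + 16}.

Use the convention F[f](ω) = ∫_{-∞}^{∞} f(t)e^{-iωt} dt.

F(ω) = - 8 i \pi e^{- 4 \left|{\omega}\right|} \operatorname{sign}{\left(\omega \right)}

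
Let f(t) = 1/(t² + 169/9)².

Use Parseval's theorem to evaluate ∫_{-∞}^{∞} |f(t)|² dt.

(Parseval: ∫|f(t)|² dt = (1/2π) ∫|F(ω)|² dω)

∫|f(t)|² dt = \frac{10935 \pi}{1003976272}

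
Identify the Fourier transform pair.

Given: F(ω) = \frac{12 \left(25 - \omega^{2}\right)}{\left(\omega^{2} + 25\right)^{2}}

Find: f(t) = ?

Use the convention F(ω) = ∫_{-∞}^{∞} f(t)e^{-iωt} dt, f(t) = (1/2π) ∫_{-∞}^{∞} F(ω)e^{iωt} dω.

f(t) = 6 e^{- 5 \left|{t}\right|} \left|{t}\right|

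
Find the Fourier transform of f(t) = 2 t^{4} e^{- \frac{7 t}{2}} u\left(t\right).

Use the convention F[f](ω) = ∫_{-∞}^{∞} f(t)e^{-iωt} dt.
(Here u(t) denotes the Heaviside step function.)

F(ω) = \frac{1536}{\left(2 i \omega + 7\right)^{5}}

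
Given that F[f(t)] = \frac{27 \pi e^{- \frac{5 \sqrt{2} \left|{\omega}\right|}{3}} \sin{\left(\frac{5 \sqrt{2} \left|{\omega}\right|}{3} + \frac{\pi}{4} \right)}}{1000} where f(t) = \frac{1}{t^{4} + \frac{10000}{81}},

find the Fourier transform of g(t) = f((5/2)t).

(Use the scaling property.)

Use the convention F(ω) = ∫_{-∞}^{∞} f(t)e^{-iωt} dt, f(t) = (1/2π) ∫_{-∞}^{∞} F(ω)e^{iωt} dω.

F[g](ω) = \frac{27 \pi e^{- \frac{2 \sqrt{2} \left|{\omega}\right|}{3}} \sin{\left(\frac{2 \sqrt{2} \left|{\omega}\right|}{3} + \frac{\pi}{4} \right)}}{2500}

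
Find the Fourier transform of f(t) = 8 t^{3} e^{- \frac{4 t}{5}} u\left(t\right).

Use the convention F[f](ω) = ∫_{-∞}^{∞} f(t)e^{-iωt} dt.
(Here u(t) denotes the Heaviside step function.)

F(ω) = \frac{30000}{\left(5 i \omega + 4\right)^{4}}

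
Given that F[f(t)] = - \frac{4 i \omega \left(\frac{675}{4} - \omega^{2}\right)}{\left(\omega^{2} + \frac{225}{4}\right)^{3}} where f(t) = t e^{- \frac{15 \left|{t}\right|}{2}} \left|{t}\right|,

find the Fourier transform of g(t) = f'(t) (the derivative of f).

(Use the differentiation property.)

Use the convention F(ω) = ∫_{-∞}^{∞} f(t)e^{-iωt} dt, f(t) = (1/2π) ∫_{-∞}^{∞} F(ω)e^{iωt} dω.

F[g](ω) = \frac{\omega^{2} \left(43200 - 256 \omega^{2}\right)}{\left(4 \omega^{2} + 225\right)^{3}}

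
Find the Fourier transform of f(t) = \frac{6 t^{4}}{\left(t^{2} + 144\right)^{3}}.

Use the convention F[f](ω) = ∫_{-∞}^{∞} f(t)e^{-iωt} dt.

F(ω) = \frac{3 \pi \left(48 \omega^{2} - 20 \left|{\omega}\right| + 1\right) e^{- 12 \left|{\omega}\right|}}{16}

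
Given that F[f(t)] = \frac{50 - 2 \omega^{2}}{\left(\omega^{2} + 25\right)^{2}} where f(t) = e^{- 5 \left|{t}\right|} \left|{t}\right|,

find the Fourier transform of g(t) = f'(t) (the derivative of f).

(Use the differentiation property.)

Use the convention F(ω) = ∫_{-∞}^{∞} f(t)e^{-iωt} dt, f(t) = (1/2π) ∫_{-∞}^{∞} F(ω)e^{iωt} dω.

F[g](ω) = - \frac{2 i \omega \left(\omega^{2} - 25\right)}{\left(\omega^{2} + 25\right)^{2}}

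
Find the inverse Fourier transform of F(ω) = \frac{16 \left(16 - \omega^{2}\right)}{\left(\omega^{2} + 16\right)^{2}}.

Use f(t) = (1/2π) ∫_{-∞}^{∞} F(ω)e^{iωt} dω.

f(t) = 8 e^{- 4 \left|{t}\right|} \left|{t}\right|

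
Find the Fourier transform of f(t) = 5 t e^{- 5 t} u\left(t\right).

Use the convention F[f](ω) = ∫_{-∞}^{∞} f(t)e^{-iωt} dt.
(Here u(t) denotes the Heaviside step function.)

F(ω) = \frac{5}{\left(i \omega + 5\right)^{2}}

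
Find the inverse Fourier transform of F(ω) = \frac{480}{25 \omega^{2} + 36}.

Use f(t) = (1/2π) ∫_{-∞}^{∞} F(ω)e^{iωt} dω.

f(t) = 8 e^{- \frac{6 \left|{t}\right|}{5}}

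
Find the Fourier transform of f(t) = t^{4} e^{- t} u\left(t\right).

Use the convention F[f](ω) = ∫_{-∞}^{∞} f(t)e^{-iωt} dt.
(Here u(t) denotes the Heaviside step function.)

F(ω) = \frac{24}{\left(i \omega + 1\right)^{5}}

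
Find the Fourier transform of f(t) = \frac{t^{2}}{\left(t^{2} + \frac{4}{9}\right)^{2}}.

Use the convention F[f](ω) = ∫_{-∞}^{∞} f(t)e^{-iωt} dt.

F(ω) = \frac{\pi \left(3 - 2 \left|{\omega}\right|\right) e^{- \frac{2 \left|{\omega}\right|}{3}}}{4}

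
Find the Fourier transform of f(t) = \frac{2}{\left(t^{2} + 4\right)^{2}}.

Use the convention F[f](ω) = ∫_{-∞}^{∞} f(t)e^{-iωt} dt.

F(ω) = \frac{\pi \left(2 \left|{\omega}\right| + 1\right) e^{- 2 \left|{\omega}\right|}}{8}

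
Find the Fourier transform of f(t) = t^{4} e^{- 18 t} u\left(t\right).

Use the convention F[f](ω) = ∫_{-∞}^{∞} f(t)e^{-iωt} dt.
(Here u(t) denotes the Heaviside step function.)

F(ω) = \frac{24}{\left(i \omega + 18\right)^{5}}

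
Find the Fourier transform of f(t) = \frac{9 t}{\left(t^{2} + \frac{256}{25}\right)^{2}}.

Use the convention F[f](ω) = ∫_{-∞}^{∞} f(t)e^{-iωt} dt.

F(ω) = - \frac{45 i \pi \omega e^{- \frac{16 \left|{\omega}\right|}{5}}}{32}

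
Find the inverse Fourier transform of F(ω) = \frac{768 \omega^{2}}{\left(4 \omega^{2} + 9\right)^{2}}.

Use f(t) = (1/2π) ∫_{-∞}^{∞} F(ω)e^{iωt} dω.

f(t) = 8 \left(1 - \frac{3 \left|{t}\right|}{2}\right) e^{- \frac{3 \left|{t}\right|}{2}}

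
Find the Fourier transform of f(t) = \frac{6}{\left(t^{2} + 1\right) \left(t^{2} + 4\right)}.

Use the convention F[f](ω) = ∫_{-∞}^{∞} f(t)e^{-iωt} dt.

F(ω) = \pi \left(2 e^{\left|{\omega}\right|} - 1\right) e^{- 2 \left|{\omega}\right|}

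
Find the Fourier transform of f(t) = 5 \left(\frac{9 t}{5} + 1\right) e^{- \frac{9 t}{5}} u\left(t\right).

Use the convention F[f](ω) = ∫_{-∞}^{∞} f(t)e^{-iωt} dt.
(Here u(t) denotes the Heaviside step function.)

F(ω) = \frac{25 \left(- 5 i \omega - 18\right)}{25 \omega^{2} - 90 i \omega - 81}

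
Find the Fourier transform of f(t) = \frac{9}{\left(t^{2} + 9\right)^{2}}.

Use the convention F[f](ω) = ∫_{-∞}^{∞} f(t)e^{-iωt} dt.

F(ω) = \frac{\pi \left(3 \left|{\omega}\right| + 1\right) e^{- 3 \left|{\omega}\right|}}{6}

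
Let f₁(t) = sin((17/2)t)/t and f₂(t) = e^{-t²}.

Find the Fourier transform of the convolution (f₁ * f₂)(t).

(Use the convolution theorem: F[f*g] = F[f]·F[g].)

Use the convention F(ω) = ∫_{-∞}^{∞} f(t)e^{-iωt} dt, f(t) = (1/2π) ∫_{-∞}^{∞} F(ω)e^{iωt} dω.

F[f₁*f₂](ω) = \begin{cases} \pi^{\frac{3}{2}} e^{- \frac{\omega^{2}}{4}} & \text{for}\: \omega > - \frac{17}{2} \wedge \omega < \frac{17}{2} \\0 & \text{otherwise} \end{cases}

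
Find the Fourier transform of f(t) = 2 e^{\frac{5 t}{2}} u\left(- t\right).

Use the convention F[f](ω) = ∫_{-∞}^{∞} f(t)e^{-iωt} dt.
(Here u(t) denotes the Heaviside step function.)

F(ω) = - \frac{4}{2 i \omega - 5}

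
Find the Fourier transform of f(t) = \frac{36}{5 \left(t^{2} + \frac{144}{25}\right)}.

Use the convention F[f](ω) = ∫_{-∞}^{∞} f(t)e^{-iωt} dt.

F(ω) = 3 \pi e^{- \frac{12 \left|{\omega}\right|}{5}}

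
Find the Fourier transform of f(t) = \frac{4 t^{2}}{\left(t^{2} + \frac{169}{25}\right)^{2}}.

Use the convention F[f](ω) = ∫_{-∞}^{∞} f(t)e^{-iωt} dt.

F(ω) = \frac{2 \pi \left(5 - 13 \left|{\omega}\right|\right) e^{- \frac{13 \left|{\omega}\right|}{5}}}{13}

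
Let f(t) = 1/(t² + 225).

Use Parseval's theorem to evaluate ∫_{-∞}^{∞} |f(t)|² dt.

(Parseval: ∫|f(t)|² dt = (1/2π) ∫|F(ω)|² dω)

∫|f(t)|² dt = \frac{\pi}{6750}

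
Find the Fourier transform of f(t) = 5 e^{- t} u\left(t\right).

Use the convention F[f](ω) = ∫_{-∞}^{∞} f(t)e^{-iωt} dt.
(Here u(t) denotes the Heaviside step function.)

F(ω) = \frac{5}{i \omega + 1}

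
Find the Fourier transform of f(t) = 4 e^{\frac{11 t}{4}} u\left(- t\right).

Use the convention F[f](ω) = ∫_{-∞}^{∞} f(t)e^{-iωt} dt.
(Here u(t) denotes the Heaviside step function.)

F(ω) = - \frac{16}{4 i \omega - 11}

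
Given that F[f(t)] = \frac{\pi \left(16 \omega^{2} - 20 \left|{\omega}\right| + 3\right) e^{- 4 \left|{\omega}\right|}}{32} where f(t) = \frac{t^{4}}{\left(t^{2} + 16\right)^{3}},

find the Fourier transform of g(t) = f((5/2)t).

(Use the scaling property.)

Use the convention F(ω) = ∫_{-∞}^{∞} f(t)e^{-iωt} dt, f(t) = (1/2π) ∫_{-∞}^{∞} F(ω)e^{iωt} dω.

F[g](ω) = \frac{\pi \left(64 \omega^{2} - 200 \left|{\omega}\right| + 75\right) e^{- \frac{8 \left|{\omega}\right|}{5}}}{2000}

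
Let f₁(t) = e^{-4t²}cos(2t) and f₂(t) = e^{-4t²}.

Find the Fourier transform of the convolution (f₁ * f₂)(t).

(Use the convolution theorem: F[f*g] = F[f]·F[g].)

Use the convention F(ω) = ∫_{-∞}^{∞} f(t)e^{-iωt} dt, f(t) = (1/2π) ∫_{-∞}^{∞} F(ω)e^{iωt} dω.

F[f₁*f₂](ω) = \frac{\pi \left(e^{\frac{\omega}{2}} + 1\right) e^{- \frac{\omega^{2}}{8} - \frac{\omega}{4} - \frac{1}{4}}}{8}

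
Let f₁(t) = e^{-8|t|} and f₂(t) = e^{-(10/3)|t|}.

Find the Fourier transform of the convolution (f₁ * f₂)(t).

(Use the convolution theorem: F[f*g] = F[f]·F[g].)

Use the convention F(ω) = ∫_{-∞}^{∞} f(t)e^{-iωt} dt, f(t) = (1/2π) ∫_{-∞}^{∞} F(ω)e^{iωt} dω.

F[f₁*f₂](ω) = \frac{960}{\left(\omega^{2} + 64\right) \left(9 \omega^{2} + 100\right)}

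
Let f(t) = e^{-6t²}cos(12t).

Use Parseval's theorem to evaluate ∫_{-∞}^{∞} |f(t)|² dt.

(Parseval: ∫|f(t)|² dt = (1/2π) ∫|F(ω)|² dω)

∫|f(t)|² dt = \frac{\sqrt{3} \sqrt{\pi} \left(1 + e^{12}\right)}{12 e^{12}}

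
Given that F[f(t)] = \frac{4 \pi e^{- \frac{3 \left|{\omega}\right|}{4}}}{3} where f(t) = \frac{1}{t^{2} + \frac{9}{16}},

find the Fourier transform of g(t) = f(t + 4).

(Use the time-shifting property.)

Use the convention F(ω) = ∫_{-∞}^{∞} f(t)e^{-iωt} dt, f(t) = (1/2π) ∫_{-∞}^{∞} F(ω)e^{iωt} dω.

F[g](ω) = \frac{4 \pi e^{4 i \omega - \frac{3 \left|{\omega}\right|}{4}}}{3}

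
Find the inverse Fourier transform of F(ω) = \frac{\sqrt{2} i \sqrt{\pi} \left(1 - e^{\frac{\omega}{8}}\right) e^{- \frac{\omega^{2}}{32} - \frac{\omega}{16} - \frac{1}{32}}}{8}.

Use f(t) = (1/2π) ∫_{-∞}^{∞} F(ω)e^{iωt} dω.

f(t) = e^{- 8 t^{2}} \sin{\left(t \right)}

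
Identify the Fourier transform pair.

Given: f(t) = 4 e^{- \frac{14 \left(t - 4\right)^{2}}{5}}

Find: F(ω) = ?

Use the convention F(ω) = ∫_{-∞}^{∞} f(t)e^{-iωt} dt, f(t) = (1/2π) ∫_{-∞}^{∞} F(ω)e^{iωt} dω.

F(ω) = \frac{2 \sqrt{70} \sqrt{\pi} e^{- \frac{\omega \left(5 \omega + 224 i\right)}{56}}}{7}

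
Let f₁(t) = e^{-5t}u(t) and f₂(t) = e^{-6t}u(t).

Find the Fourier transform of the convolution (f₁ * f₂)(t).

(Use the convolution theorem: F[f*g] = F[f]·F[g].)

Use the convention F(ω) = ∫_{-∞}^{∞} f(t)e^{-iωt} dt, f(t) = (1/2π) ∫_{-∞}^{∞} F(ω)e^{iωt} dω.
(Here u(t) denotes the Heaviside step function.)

F[f₁*f₂](ω) = \frac{1}{\left(i \omega + 5\right) \left(i \omega + 6\right)}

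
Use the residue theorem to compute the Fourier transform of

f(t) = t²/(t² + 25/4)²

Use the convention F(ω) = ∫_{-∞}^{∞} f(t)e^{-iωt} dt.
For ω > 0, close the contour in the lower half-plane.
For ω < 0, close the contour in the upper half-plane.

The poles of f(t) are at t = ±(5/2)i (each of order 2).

Let g(z) = f(z)e^{-iωz}; for large |z| the factor e^{-iωz} decays in the lower half-plane when ω > 0 and in the upper half-plane when ω < 0.

Case ω > 0 (lower half-plane, clockwise contour ⇒ F(ω) = -2πi·ΣRes):
  Res_{z = - \frac{5 i}{2}} g(z) = \frac{i \left(2 - 5 \omega\right) e^{- \frac{5 \omega}{2}}}{20} (pole of order 2)
  F(ω) = -2πi·ΣRes = \frac{\pi \left(2 - 5 \omega\right) e^{- \frac{5 \omega}{2}}}{10}

Case ω < 0 (upper half-plane, counterclockwise contour ⇒ F(ω) = +2πi·ΣRes):
  Res_{z = \frac{5 i}{2}} g(z) = \frac{i \left(- 5 \omega - 2\right) e^{\frac{5 \omega}{2}}}{20} (pole of order 2)
  F(ω) = 2πi·ΣRes = \frac{\pi \left(5 \omega + 2\right) e^{\frac{5 \omega}{2}}}{10}

Both cases combine into a single formula in |ω|:

F(ω) = \frac{\pi \left(2 - 5 \left|{\omega}\right|\right) e^{- \frac{5 \left|{\omega}\right|}{2}}}{10}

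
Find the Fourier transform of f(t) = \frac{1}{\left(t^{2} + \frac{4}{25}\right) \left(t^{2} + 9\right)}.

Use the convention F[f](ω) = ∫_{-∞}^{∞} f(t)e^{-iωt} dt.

F(ω) = - \frac{25 \pi e^{- 3 \left|{\omega}\right|}}{663} + \frac{125 \pi e^{- \frac{2 \left|{\omega}\right|}{5}}}{442}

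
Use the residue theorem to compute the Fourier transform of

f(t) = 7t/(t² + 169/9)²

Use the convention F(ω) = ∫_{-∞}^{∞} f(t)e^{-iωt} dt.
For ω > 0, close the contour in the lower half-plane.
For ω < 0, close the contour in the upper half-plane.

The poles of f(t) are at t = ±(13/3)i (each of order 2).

Let g(z) = f(z)e^{-iωz}; for large |z| the factor e^{-iωz} decays in the lower half-plane when ω > 0 and in the upper half-plane when ω < 0.

Case ω > 0 (lower half-plane, clockwise contour ⇒ F(ω) = -2πi·ΣRes):
  Res_{z = - \frac{13 i}{3}} g(z) = \frac{21 \omega e^{- \frac{13 \omega}{3}}}{52} (pole of order 2)
  F(ω) = -2πi·ΣRes = - \frac{21 i \pi \omega e^{- \frac{13 \omega}{3}}}{26}

Case ω < 0 (upper half-plane, counterclockwise contour ⇒ F(ω) = +2πi·ΣRes):
  Res_{z = \frac{13 i}{3}} g(z) = - \frac{21 \omega e^{\frac{13 \omega}{3}}}{52} (pole of order 2)
  F(ω) = 2πi·ΣRes = - \frac{21 i \pi \omega e^{\frac{13 \omega}{3}}}{26}

Both cases combine into a single formula in |ω|:

F(ω) = - \frac{21 i \pi \omega e^{- \frac{13 \left|{\omega}\right|}{3}}}{26}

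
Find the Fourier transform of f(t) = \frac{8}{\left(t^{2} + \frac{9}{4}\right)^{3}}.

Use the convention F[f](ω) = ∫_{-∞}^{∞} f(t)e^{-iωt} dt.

F(ω) = \frac{8 \pi \left(3 \omega^{2} + 6 \left|{\omega}\right| + 4\right) e^{- \frac{3 \left|{\omega}\right|}{2}}}{81}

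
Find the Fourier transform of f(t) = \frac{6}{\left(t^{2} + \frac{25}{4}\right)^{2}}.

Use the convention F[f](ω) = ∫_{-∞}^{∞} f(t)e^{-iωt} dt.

F(ω) = \frac{12 \pi \left(5 \left|{\omega}\right| + 2\right) e^{- \frac{5 \left|{\omega}\right|}{2}}}{125}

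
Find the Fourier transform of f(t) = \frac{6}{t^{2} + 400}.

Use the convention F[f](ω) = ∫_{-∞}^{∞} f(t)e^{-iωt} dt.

F(ω) = \frac{3 \pi e^{- 20 \left|{\omega}\right|}}{10}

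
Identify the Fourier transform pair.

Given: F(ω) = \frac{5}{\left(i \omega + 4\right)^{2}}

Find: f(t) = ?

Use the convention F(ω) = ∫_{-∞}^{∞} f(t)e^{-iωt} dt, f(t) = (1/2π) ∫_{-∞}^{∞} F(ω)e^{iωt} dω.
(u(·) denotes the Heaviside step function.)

f(t) = 5 t e^{- 4 t} u\left(t\right)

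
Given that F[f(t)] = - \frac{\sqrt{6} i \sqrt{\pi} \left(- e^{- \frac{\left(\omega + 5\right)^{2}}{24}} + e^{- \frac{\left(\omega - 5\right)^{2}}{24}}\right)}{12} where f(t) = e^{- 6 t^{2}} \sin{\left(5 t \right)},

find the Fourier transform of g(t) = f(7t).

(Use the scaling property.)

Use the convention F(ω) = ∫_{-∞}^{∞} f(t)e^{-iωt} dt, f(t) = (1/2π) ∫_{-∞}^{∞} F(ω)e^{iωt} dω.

F[g](ω) = \frac{\sqrt{6} i \sqrt{\pi} \left(1 - e^{\frac{5 \omega}{42}}\right) e^{- \frac{\omega^{2}}{1176} - \frac{5 \omega}{84} - \frac{25}{24}}}{84}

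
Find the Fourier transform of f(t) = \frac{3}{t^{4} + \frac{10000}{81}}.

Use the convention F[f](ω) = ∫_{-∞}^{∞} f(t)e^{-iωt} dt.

F(ω) = \frac{81 \pi e^{- \frac{5 \sqrt{2} \left|{\omega}\right|}{3}} \sin{\left(\frac{5 \sqrt{2} \left|{\omega}\right|}{3} + \frac{\pi}{4} \right)}}{1000}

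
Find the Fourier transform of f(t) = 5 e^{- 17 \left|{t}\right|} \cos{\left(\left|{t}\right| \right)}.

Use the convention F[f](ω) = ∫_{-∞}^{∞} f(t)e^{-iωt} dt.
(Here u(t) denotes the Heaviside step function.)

F(ω) = \frac{170 \left(\omega^{2} + 290\right)}{\omega^{4} + 576 \omega^{2} + 84100}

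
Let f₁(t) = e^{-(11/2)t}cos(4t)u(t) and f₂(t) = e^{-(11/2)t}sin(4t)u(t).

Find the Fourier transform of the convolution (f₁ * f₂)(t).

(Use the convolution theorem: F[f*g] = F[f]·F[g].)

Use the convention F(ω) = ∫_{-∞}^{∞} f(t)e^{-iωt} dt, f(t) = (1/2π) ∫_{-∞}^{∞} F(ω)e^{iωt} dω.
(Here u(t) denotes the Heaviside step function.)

F[f₁*f₂](ω) = \frac{32 \left(2 i \omega + 11\right)}{\left(\left(2 i \omega + 11\right)^{2} + 64\right)^{2}}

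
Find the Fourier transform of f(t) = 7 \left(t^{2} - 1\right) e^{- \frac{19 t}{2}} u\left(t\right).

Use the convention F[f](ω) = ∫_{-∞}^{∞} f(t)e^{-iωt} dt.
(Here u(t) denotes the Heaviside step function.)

F(ω) = \frac{14 \left(16 i \omega - \left(2 i \omega + 19\right)^{3} + 152\right)}{\left(2 i \omega + 19\right)^{4}}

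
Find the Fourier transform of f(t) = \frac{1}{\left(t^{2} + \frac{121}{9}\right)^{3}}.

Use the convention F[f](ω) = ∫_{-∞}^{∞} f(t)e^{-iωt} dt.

F(ω) = \frac{27 \pi \left(121 \omega^{2} + 99 \left|{\omega}\right| + 27\right) e^{- \frac{11 \left|{\omega}\right|}{3}}}{1288408}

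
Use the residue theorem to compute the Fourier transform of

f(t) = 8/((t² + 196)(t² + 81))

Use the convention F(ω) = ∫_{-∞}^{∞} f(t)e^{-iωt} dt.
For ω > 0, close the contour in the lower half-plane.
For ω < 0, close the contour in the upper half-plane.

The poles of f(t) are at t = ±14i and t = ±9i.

Let g(z) = f(z)e^{-iωz}; for large |z| the factor e^{-iωz} decays in the lower half-plane when ω > 0 and in the upper half-plane when ω < 0.

Case ω > 0 (lower half-plane, clockwise contour ⇒ F(ω) = -2πi·ΣRes):
  Res_{z = - 14 i} g(z) = - \frac{2 i e^{- 14 \omega}}{805}
  Res_{z = - 9 i} g(z) = \frac{4 i e^{- 9 \omega}}{1035}
  F(ω) = -2πi·ΣRes = \frac{4 \pi \left(14 e^{5 \omega} - 9\right) e^{- 14 \omega}}{7245}

Case ω < 0 (upper half-plane, counterclockwise contour ⇒ F(ω) = +2πi·ΣRes):
  Res_{z = 14 i} g(z) = \frac{2 i e^{14 \omega}}{805}
  Res_{z = 9 i} g(z) = - \frac{4 i e^{9 \omega}}{1035}
  F(ω) = 2πi·ΣRes = \frac{4 \pi \left(14 - 9 e^{5 \omega}\right) e^{9 \omega}}{7245}

Both cases combine into a single formula in |ω|:

F(ω) = \frac{4 \pi \left(14 e^{5 \left|{\omega}\right|} - 9\right) e^{- 14 \left|{\omega}\right|}}{7245}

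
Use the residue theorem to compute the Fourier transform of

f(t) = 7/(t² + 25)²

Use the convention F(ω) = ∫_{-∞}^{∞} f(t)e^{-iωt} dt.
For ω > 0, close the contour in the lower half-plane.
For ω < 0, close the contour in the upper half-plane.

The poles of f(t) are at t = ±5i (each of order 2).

Let g(z) = f(z)e^{-iωz}; for large |z| the factor e^{-iωz} decays in the lower half-plane when ω > 0 and in the upper half-plane when ω < 0.

Case ω > 0 (lower half-plane, clockwise contour ⇒ F(ω) = -2πi·ΣRes):
  Res_{z = - 5 i} g(z) = \frac{7 i \left(5 \omega + 1\right) e^{- 5 \omega}}{500} (pole of order 2)
  F(ω) = -2πi·ΣRes = \frac{7 \pi \left(5 \omega + 1\right) e^{- 5 \omega}}{250}

Case ω < 0 (upper half-plane, counterclockwise contour ⇒ F(ω) = +2πi·ΣRes):
  Res_{z = 5 i} g(z) = \frac{7 i \left(5 \omega - 1\right) e^{5 \omega}}{500} (pole of order 2)
  F(ω) = 2πi·ΣRes = \frac{7 \pi \left(1 - 5 \omega\right) e^{5 \omega}}{250}

Both cases combine into a single formula in |ω|:

F(ω) = \frac{7 \pi \left(5 \left|{\omega}\right| + 1\right) e^{- 5 \left|{\omega}\right|}}{250}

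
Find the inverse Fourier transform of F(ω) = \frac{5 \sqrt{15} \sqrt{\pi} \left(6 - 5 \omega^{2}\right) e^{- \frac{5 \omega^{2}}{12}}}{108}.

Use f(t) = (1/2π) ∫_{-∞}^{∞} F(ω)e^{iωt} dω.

f(t) = t^{2} e^{- \frac{3 t^{2}}{5}}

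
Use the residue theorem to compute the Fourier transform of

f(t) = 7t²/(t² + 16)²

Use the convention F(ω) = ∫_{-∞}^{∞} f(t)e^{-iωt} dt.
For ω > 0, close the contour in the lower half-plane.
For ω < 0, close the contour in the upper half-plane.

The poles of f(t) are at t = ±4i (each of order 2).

Let g(z) = f(z)e^{-iωz}; for large |z| the factor e^{-iωz} decays in the lower half-plane when ω > 0 and in the upper half-plane when ω < 0.

Case ω > 0 (lower half-plane, clockwise contour ⇒ F(ω) = -2πi·ΣRes):
  Res_{z = - 4 i} g(z) = \frac{7 i \left(1 - 4 \omega\right) e^{- 4 \omega}}{16} (pole of order 2)
  F(ω) = -2πi·ΣRes = \frac{7 \pi \left(1 - 4 \omega\right) e^{- 4 \omega}}{8}

Case ω < 0 (upper half-plane, counterclockwise contour ⇒ F(ω) = +2πi·ΣRes):
  Res_{z = 4 i} g(z) = \frac{7 i \left(- 4 \omega - 1\right) e^{4 \omega}}{16} (pole of order 2)
  F(ω) = 2πi·ΣRes = \frac{7 \pi \left(4 \omega + 1\right) e^{4 \omega}}{8}

Both cases combine into a single formula in |ω|:

F(ω) = \frac{7 \pi \left(1 - 4 \left|{\omega}\right|\right) e^{- 4 \left|{\omega}\right|}}{8}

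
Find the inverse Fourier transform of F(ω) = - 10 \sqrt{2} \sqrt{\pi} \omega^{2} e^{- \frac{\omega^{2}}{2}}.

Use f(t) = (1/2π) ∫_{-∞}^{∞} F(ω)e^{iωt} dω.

f(t) = 5 \left(2 t^{2} - 2\right) e^{- \frac{t^{2}}{2}}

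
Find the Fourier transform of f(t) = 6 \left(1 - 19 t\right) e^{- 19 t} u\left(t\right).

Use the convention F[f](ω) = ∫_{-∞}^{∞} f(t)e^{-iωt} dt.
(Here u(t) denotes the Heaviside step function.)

F(ω) = \frac{6 i \omega}{- \omega^{2} + 38 i \omega + 361}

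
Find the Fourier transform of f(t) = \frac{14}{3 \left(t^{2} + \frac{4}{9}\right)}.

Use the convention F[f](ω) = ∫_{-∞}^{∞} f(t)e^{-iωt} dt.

F(ω) = 7 \pi e^{- \frac{2 \left|{\omega}\right|}{3}}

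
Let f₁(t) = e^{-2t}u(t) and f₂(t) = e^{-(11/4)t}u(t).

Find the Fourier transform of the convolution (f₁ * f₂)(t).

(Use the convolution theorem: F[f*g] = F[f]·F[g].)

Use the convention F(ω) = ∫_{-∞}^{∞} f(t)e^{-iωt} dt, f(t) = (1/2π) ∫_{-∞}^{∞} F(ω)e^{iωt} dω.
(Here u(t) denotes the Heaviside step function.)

F[f₁*f₂](ω) = \frac{4}{\left(i \omega + 2\right) \left(4 i \omega + 11\right)}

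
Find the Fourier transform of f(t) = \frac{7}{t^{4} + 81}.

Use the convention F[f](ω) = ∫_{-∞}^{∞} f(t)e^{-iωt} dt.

F(ω) = \frac{7 \pi e^{- \frac{3 \sqrt{2} \left|{\omega}\right|}{2}} \sin{\left(\frac{3 \sqrt{2} \left|{\omega}\right|}{2} + \frac{\pi}{4} \right)}}{27}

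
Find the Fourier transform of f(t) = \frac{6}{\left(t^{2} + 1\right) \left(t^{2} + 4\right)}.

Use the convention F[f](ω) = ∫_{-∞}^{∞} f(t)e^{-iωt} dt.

F(ω) = \pi \left(2 e^{\left|{\omega}\right|} - 1\right) e^{- 2 \left|{\omega}\right|}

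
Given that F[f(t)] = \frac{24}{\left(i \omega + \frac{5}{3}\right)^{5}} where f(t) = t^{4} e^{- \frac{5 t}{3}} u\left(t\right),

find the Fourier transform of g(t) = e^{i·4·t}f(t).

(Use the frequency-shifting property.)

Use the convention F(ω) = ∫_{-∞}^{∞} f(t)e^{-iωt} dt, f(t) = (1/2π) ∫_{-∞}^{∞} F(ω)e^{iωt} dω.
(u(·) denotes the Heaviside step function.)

F[g](ω) = \frac{5832}{\left(3 i \left(\omega - 4\right) + 5\right)^{5}}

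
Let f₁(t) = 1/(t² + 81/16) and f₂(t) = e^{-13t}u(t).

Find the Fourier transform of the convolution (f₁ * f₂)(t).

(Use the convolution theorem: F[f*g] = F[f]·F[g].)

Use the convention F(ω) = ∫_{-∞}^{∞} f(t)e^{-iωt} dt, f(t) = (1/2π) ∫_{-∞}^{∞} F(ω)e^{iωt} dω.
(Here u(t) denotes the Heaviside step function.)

F[f₁*f₂](ω) = \frac{4 \pi e^{- \frac{9 \left|{\omega}\right|}{4}}}{9 \left(i \omega + 13\right)}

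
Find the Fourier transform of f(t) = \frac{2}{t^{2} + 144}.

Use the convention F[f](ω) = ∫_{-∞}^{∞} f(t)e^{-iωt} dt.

F(ω) = \frac{\pi e^{- 12 \left|{\omega}\right|}}{6}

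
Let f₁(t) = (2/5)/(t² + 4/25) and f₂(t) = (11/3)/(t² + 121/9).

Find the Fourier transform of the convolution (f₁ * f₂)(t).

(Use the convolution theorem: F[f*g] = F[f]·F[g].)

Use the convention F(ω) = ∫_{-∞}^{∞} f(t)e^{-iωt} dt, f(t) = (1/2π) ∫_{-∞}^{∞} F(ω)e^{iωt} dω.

F[f₁*f₂](ω) = \pi^{2} e^{- \frac{61 \left|{\omega}\right|}{15}}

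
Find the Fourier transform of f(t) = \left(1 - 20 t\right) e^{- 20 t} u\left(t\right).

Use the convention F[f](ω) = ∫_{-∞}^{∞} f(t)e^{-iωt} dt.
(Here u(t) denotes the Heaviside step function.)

F(ω) = \frac{i \omega}{- \omega^{2} + 40 i \omega + 400}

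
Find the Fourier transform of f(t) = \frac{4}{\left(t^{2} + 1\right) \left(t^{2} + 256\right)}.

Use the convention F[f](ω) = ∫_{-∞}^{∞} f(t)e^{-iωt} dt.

F(ω) = \frac{\pi \left(16 e^{15 \left|{\omega}\right|} - 1\right) e^{- 16 \left|{\omega}\right|}}{1020}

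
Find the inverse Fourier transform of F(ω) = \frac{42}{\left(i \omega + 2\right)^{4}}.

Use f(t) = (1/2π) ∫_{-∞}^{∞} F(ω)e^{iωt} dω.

f(t) = 7 t^{3} e^{- 2 t} u\left(t\right)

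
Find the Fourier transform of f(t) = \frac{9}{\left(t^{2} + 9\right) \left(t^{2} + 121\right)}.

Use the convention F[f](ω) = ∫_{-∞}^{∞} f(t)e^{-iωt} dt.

F(ω) = \frac{3 \pi \left(11 e^{8 \left|{\omega}\right|} - 3\right) e^{- 11 \left|{\omega}\right|}}{1232}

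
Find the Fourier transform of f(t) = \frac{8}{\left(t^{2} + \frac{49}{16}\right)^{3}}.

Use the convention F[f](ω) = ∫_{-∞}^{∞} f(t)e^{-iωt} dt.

F(ω) = \frac{64 \pi \left(49 \omega^{2} + 84 \left|{\omega}\right| + 48\right) e^{- \frac{7 \left|{\omega}\right|}{4}}}{16807}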